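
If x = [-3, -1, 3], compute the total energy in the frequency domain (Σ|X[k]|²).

Parseval: Σ|x[n]|² = (1/N)Σ|X[k]|², so Σ|X[k]|² = N·Σ|x[n]|² = 3·19.0000

Σ|X[k]|² = N·Σ|x[n]|² = 3·19.0000 = 57.0000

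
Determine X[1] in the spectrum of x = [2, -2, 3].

X[1] = Σ(n=0 to 2) x[n] · ω_3^(1n) where ω_3 = e^(-2πi/3)
= (2)·ω_3^0 + (-2)·ω_3^1 + (3)·ω_3^2

X[1] = 1.5000+4.3301i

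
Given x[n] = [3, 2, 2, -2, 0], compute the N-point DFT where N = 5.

X[k] = Σ(n=0 to 4) x[n] · ω_5^(nk)
where ω_5 = e^(-2πi/5)

Computing each X[k]:
X[0] = 5
X[1] = 3.6180-4.2533i
X[2] = 1.3820+2.6287i
X[3] = 1.3820-2.6287i
X[4] = 3.6180+4.2533i

X = [5, 3.6180-4.2533i, 1.3820+2.6287i, 1.3820-2.6287i, 3.6180+4.2533i]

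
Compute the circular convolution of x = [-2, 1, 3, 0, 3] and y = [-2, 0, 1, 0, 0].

(x ⊛ y)[n] = Σ(m=0 to 4) x[m] · y[(n-m) mod 5]

Computing each output sample:
(x ⊛ y)[0] = 4
(x ⊛ y)[1] = 1
(x ⊛ y)[2] = -8
(x ⊛ y)[3] = 1
(x ⊛ y)[4] = -3

x ⊛ y = [4, 1, -8, 1, -3]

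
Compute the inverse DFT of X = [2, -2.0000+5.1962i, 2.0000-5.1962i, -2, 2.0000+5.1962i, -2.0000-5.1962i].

x[n] = (1/6) Σ(k=0 to 5) X[k] · e^(2πikn/6)

Computing each x[n]:
x[0] = 0
x[1] = 0
x[2] = -3
x[3] = 2
x[4] = 3
x[5] = 0

x = [0, 0, -3, 2, 3, 0]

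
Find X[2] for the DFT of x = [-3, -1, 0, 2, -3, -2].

X[2] = Σ(n=0 to 5) x[n] · ω_6^(2n) where ω_6 = e^(-2πi/6)
= (-3)·ω_6^0 + (-1)·ω_6^2 + (0)·ω_6^4 + (2)·ω_6^6 + (-3)·ω_6^8 + (-2)·ω_6^10

X[2] = 2.0000+1.7321i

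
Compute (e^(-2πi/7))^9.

Since ω_7^7 = 1, powers reduce modulo 7.
9 mod 7 = 2
So ω_7^9 = ω_7^2 = e^(-2πi·2/7)

ω_7^9 = ω_7^2 = -0.2225-0.9749i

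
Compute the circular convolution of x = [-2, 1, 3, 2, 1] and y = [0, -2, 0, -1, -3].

(x ⊛ y)[n] = Σ(m=0 to 4) x[m] · y[(n-m) mod 5]

Computing each output sample:
(x ⊛ y)[0] = -8
(x ⊛ y)[1] = -7
(x ⊛ y)[2] = -9
(x ⊛ y)[3] = -7
(x ⊛ y)[4] = 1

x ⊛ y = [-8, -7, -9, -7, 1]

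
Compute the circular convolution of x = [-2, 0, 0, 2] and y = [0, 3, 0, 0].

(x ⊛ y)[n] = Σ(m=0 to 3) x[m] · y[(n-m) mod 4]

Computing each output sample:
(x ⊛ y)[0] = 6
(x ⊛ y)[1] = -6
(x ⊛ y)[2] = 0
(x ⊛ y)[3] = 0

x ⊛ y = [6, -6, 0, 0]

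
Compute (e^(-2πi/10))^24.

Since ω_10^10 = 1, powers reduce modulo 10.
24 mod 10 = 4
So ω_10^24 = ω_10^4 = e^(-2πi·4/10)

ω_10^24 = ω_10^4 = -0.8090-0.5878i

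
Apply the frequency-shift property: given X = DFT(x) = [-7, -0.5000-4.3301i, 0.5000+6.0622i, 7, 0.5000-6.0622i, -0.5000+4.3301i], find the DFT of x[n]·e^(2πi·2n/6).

Modulation property: DFT(ω_6^(-2n)·x[n]) = X[(k-2) mod 6], so circularly shift X by 2 positions.

X[k-2] = [0.5000-6.0622i, -0.5000+4.3301i, -7, -0.5000-4.3301i, 0.5000+6.0622i, 7]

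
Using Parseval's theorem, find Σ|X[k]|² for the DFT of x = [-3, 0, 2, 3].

Parseval: Σ|x[n]|² = (1/N)Σ|X[k]|², so Σ|X[k]|² = N·Σ|x[n]|² = 4·22.0000

Σ|X[k]|² = N·Σ|x[n]|² = 4·22.0000 = 88.0000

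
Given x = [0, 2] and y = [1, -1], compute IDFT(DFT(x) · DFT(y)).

(x ⊛ y)[n] = Σ(m=0 to 1) x[m] · y[(n-m) mod 2]

Computing each output sample:
(x ⊛ y)[0] = -2
(x ⊛ y)[1] = 2

x ⊛ y = [-2, 2]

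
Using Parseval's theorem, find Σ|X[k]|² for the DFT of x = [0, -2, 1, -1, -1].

Parseval: Σ|x[n]|² = (1/N)Σ|X[k]|², so Σ|X[k]|² = N·Σ|x[n]|² = 5·7.0000

Σ|X[k]|² = N·Σ|x[n]|² = 5·7.0000 = 35.0000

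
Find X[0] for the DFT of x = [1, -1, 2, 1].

X[0] = Σ(n=0 to 3) x[n] · ω_4^0 = Σ x[n]
= (1) + (-1) + (2) + (1)

X[0] = 3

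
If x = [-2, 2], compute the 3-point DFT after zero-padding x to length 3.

Original 2-point DFT: [0, -4]
Zero-padded 3-point DFT provides frequency interpolation.

DFT_3([x, 0, ...]) = [0, -3.0000-1.7321i, -3.0000+1.7321i]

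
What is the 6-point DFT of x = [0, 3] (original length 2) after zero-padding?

Original 2-point DFT: [3, -3]
Zero-padded 6-point DFT provides frequency interpolation.

DFT_6([x, 0, ...]) = [3, 1.5000-2.5981i, -1.5000-2.5981i, -3, -1.5000+2.5981i, 1.5000+2.5981i]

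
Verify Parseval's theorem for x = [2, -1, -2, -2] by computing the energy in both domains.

Time domain:
Σ|x[n]|² = |2|² + |-1|² + |-2|² + |-2|² = 13.0000

Frequency domain:
(1/4)Σ|X[k]|² = (1/4)(|-3|² + |4-1i|² + |3|² + |4+1i|²) = (1/4)·52.0000 = 13.0000

Both sides agree, confirming Parseval's theorem.

Σ|x[n]|² = (1/N)Σ|X[k]|² = 13.0000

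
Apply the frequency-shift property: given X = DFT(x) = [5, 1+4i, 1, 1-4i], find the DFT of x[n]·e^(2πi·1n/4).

Modulation property: DFT(ω_4^(-1n)·x[n]) = X[(k-1) mod 4], so circularly shift X by 1 positions.

X[k-1] = [1-4i, 5, 1+4i, 1]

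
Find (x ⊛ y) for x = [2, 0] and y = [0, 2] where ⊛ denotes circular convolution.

(x ⊛ y)[n] = Σ(m=0 to 1) x[m] · y[(n-m) mod 2]

Computing each output sample:
(x ⊛ y)[0] = 0
(x ⊛ y)[1] = 4

x ⊛ y = [0, 4]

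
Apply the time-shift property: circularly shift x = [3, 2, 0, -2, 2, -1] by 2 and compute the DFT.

Time shift by 2: X_shifted[k] = ω_6^(2k) · X[k]
Shifted x = [2, -1, 3, 2, 0, -2]

DFT(x[n-2]) = [4, -3.0000-3.4641i, 4.0000+1.7321i, 6, 4.0000-1.7321i, -3.0000+3.4641i]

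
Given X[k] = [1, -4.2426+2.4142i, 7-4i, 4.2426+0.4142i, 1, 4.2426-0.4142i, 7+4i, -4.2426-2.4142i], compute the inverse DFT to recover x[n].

x[n] = (1/8) Σ(k=0 to 7) X[k] · e^(2πikn/8)

Computing each x[n]:
x[0] = 2
x[1] = -1
x[2] = -2
x[3] = 0
x[4] = 2
x[5] = 3
x[6] = -1
x[7] = -2

x = [2, -1, -2, 0, 2, 3, -1, -2]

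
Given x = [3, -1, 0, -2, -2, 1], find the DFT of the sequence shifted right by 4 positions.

Time shift by 4: X_shifted[k] = ω_6^(4k) · X[k]
Shifted x = [0, -2, -2, 1, 3, -1]

DFT(x[n-4]) = [-1, -3.0000+5.1962i, 2.0000-3.4641i, 3, 2.0000+3.4641i, -3.0000-5.1962i]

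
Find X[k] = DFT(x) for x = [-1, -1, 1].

X[k] = Σ(n=0 to 2) x[n] · ω_3^(nk)
where ω_3 = e^(-2πi/3)

Computing each X[k]:
X[0] = -1
X[1] = -1.0000+1.7321i
X[2] = -1.0000-1.7321i

X = [-1, -1.0000+1.7321i, -1.0000-1.7321i]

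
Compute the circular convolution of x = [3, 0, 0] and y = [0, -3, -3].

(x ⊛ y)[n] = Σ(m=0 to 2) x[m] · y[(n-m) mod 3]

Computing each output sample:
(x ⊛ y)[0] = 0
(x ⊛ y)[1] = -9
(x ⊛ y)[2] = -9

x ⊛ y = [0, -9, -9]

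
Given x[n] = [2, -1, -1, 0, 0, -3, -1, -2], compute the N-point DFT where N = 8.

X[k] = Σ(n=0 to 7) x[n] · ω_8^(nk)
where ω_8 = e^(-2πi/8)

Computing each X[k]:
X[0] = -6
X[1] = 2.0000-2.8284i
X[2] = 4+2i
X[3] = 2.0000-2.8284i
X[4] = 6
X[5] = 2.0000+2.8284i
X[6] = 4-2i
X[7] = 2.0000+2.8284i

X = [-6, 2.0000-2.8284i, 4+2i, 2.0000-2.8284i, 6, 2.0000+2.8284i, 4-2i, 2.0000+2.8284i]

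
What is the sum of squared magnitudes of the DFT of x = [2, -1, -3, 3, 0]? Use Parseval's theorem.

Parseval: Σ|x[n]|² = (1/N)Σ|X[k]|², so Σ|X[k]|² = N·Σ|x[n]|² = 5·23.0000

Σ|X[k]|² = N·Σ|x[n]|² = 5·23.0000 = 115.0000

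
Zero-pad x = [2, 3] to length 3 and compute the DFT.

Original 2-point DFT: [5, -1]
Zero-padded 3-point DFT provides frequency interpolation.

DFT_3([x, 0, ...]) = [5, 0.5000-2.5981i, 0.5000+2.5981i]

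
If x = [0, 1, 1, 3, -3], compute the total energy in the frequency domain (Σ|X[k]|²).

Parseval: Σ|x[n]|² = (1/N)Σ|X[k]|², so Σ|X[k]|² = N·Σ|x[n]|² = 5·20.0000

Σ|X[k]|² = N·Σ|x[n]|² = 5·20.0000 = 100.0000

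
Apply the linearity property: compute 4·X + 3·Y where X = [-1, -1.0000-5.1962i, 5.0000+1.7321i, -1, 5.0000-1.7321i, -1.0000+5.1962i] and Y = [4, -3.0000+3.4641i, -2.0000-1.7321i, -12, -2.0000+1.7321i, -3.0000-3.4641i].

By linearity: DFT(4x + 3y) = 4·DFT(x) + 3·DFT(y)
= 4·[-1, -1.0000-5.1962i, 5.0000+1.7321i, -1, 5.0000-1.7321i, -1.0000+5.1962i] + 3·[4, -3.0000+3.4641i, -2.0000-1.7321i, -12, -2.0000+1.7321i, -3.0000-3.4641i]

Computing element-wise:
Z[0] = 4·(-1) + 3·(4) = 8
Z[1] = 4·(-1.0000-5.1962i) + 3·(-3.0000+3.4641i) = -13.0000-10.3925i
Z[2] = 4·(5.0000+1.7321i) + 3·(-2.0000-1.7321i) = 14.0000+1.7321i
Z[3] = 4·(-1) + 3·(-12) = -40
Z[4] = 4·(5.0000-1.7321i) + 3·(-2.0000+1.7321i) = 14.0000-1.7321i
Z[5] = 4·(-1.0000+5.1962i) + 3·(-3.0000-3.4641i) = -13.0000+10.3925i

DFT(4x + 3y) = 4·X + 3·Y = [8, -13.0000-10.3925i, 14.0000+1.7321i, -40, 14.0000-1.7321i, -13.0000+10.3925i]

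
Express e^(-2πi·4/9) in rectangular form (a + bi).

ω_9^4 = e^(-2πi·4/9)
= cos(-2π·4/9) + i·sin(-2π·4/9)
= cos(-8π/9) + i·sin(-8π/9)

ω_9^4 = cos(-8π/9) + i·sin(-8π/9) = -0.9397-0.3420i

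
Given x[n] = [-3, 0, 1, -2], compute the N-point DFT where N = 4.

X[k] = Σ(n=0 to 3) x[n] · ω_4^(nk)
where ω_4 = e^(-2πi/4)

Computing each X[k]:
X[0] = -4
X[1] = -4-2i
X[2] = 0
X[3] = -4+2i

X = [-4, -4-2i, 0, -4+2i]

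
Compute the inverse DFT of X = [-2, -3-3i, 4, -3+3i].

x[n] = (1/4) Σ(k=0 to 3) X[k] · e^(2πikn/4)

Computing each x[n]:
x[0] = -1
x[1] = 0
x[2] = 2
x[3] = -3

x = [-1, 0, 2, -3]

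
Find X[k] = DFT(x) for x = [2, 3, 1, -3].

X[k] = Σ(n=0 to 3) x[n] · ω_4^(nk)
where ω_4 = e^(-2πi/4)

Computing each X[k]:
X[0] = 3
X[1] = 1-6i
X[2] = 3
X[3] = 1+6i

X = [3, 1-6i, 3, 1+6i]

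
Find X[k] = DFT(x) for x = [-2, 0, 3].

X[k] = Σ(n=0 to 2) x[n] · ω_3^(nk)
where ω_3 = e^(-2πi/3)

Computing each X[k]:
X[0] = 1
X[1] = -3.5000+2.5981i
X[2] = -3.5000-2.5981i

X = [1, -3.5000+2.5981i, -3.5000-2.5981i]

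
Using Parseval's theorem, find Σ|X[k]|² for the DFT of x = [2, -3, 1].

Parseval: Σ|x[n]|² = (1/N)Σ|X[k]|², so Σ|X[k]|² = N·Σ|x[n]|² = 3·14.0000

Σ|X[k]|² = N·Σ|x[n]|² = 3·14.0000 = 42.0000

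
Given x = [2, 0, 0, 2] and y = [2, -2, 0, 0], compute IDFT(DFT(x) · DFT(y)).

(x ⊛ y)[n] = Σ(m=0 to 3) x[m] · y[(n-m) mod 4]

Computing each output sample:
(x ⊛ y)[0] = 0
(x ⊛ y)[1] = -4
(x ⊛ y)[2] = 0
(x ⊛ y)[3] = 4

x ⊛ y = [0, -4, 0, 4]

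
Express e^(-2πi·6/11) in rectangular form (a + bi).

ω_11^6 = e^(-2πi·6/11)
= cos(-2π·6/11) + i·sin(-2π·6/11)
= cos(-12π/11) + i·sin(-12π/11)

ω_11^6 = cos(-12π/11) + i·sin(-12π/11) = -0.9595+0.2817i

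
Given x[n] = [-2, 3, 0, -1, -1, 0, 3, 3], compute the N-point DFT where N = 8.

X[k] = Σ(n=0 to 7) x[n] · ω_8^(nk)
where ω_8 = e^(-2πi/8)

Computing each X[k]:
X[0] = 5
X[1] = 3.9497+3.7071i
X[2] = -6-1i
X[3] = -5.9497-2.2929i
X[4] = -5
X[5] = -5.9497+2.2929i
X[6] = -6+1i
X[7] = 3.9497-3.7071i

X = [5, 3.9497+3.7071i, -6-1i, -5.9497-2.2929i, -5, -5.9497+2.2929i, -6+1i, 3.9497-3.7071i]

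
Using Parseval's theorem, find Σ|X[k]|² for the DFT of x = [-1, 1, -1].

Parseval: Σ|x[n]|² = (1/N)Σ|X[k]|², so Σ|X[k]|² = N·Σ|x[n]|² = 3·3.0000

Σ|X[k]|² = N·Σ|x[n]|² = 3·3.0000 = 9.0000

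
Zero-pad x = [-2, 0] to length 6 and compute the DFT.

Original 2-point DFT: [-2, -2]
Zero-padded 6-point DFT provides frequency interpolation.

DFT_6([x, 0, ...]) = [-2, -2, -2, -2, -2, -2]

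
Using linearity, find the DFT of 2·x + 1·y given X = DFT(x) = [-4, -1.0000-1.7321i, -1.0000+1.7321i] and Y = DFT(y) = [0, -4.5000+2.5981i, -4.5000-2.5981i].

By linearity: DFT(2x + 1y) = 2·DFT(x) + 1·DFT(y)
= 2·[-4, -1.0000-1.7321i, -1.0000+1.7321i] + 1·[0, -4.5000+2.5981i, -4.5000-2.5981i]

Computing element-wise:
Z[0] = 2·(-4) + 1·(0) = -8
Z[1] = 2·(-1.0000-1.7321i) + 1·(-4.5000+2.5981i) = -6.5000-0.8661i
Z[2] = 2·(-1.0000+1.7321i) + 1·(-4.5000-2.5981i) = -6.5000+0.8661i

DFT(2x + 1y) = 2·X + 1·Y = [-8, -6.5000-0.8661i, -6.5000+0.8661i]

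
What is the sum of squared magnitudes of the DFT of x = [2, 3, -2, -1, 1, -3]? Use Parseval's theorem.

Parseval: Σ|x[n]|² = (1/N)Σ|X[k]|², so Σ|X[k]|² = N·Σ|x[n]|² = 6·28.0000

Σ|X[k]|² = N·Σ|x[n]|² = 6·28.0000 = 168.0000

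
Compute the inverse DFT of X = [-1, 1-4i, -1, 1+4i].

x[n] = (1/4) Σ(k=0 to 3) X[k] · e^(2πikn/4)

Computing each x[n]:
x[0] = 0
x[1] = 2
x[2] = -1
x[3] = -2

x = [0, 2, -1, -2]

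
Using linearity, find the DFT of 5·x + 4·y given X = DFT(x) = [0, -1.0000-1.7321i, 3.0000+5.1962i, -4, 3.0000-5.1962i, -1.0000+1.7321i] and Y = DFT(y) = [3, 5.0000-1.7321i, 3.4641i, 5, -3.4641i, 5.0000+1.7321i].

By linearity: DFT(5x + 4y) = 5·DFT(x) + 4·DFT(y)
= 5·[0, -1.0000-1.7321i, 3.0000+5.1962i, -4, 3.0000-5.1962i, -1.0000+1.7321i] + 4·[3, 5.0000-1.7321i, 3.4641i, 5, -3.4641i, 5.0000+1.7321i]

Computing element-wise:
Z[0] = 5·(0) + 4·(3) = 12
Z[1] = 5·(-1.0000-1.7321i) + 4·(5.0000-1.7321i) = 15.0000-15.5889i
Z[2] = 5·(3.0000+5.1962i) + 4·(3.4641i) = 15.0000+39.8374i
Z[3] = 5·(-4) + 4·(5) = 0
Z[4] = 5·(3.0000-5.1962i) + 4·(-3.4641i) = 15.0000-39.8374i
Z[5] = 5·(-1.0000+1.7321i) + 4·(5.0000+1.7321i) = 15.0000+15.5889i

DFT(5x + 4y) = 5·X + 4·Y = [12, 15.0000-15.5889i, 15.0000+39.8374i, 0, 15.0000-39.8374i, 15.0000+15.5889i]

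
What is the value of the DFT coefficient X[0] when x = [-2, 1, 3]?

X[0] = Σ(n=0 to 2) x[n] · ω_3^0 = Σ x[n]
= (-2) + (1) + (3)

X[0] = 2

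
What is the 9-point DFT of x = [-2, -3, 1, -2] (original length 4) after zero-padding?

Original 4-point DFT: [-6, -3+1i, 4, -3-1i]
Zero-padded 9-point DFT provides frequency interpolation.

DFT_9([x, 0, ...]) = [-6, -3.1245+2.6756i, -2.4606+0.8804i, -3.0000+3.4641i, 2.5851+3.4009i, 2.5851-3.4009i, -3.0000-3.4641i, -2.4606-0.8804i, -3.1245-2.6756i]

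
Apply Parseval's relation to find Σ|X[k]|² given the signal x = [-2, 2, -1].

Parseval: Σ|x[n]|² = (1/N)Σ|X[k]|², so Σ|X[k]|² = N·Σ|x[n]|² = 3·9.0000

Σ|X[k]|² = N·Σ|x[n]|² = 3·9.0000 = 27.0000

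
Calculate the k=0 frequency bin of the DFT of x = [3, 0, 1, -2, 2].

X[0] = Σ(n=0 to 4) x[n] · ω_5^0 = Σ x[n]
= (3) + (0) + (1) + (-2) + (2)

X[0] = 4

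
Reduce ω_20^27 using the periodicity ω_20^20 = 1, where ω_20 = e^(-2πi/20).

Since ω_20^20 = 1, powers reduce modulo 20.
27 mod 20 = 7
So ω_20^27 = ω_20^7 = e^(-2πi·7/20)

ω_20^27 = ω_20^7 = -0.5878-0.8090i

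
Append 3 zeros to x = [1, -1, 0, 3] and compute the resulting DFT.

Original 4-point DFT: [3, 1+4i, -1, 1-4i]
Zero-padded 7-point DFT provides frequency interpolation.

DFT_7([x, 0, ...]) = [3, -2.3264-0.5198i, 3.0930+3.3204i, 1.2334-2.4909i, 1.2334+2.4909i, 3.0930-3.3204i, -2.3264+0.5198i]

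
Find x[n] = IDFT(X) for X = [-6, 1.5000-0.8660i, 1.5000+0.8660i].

x[n] = (1/3) Σ(k=0 to 2) X[k] · e^(2πikn/3)

Computing each x[n]:
x[0] = -1
x[1] = -2
x[2] = -3

x = [-1, -2, -3]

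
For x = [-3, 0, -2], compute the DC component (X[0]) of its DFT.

X[0] = Σ(n=0 to 2) x[n] · ω_3^0 = Σ x[n]
= (-3) + (0) + (-2)

X[0] = -5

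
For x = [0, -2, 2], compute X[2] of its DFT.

X[2] = Σ(n=0 to 2) x[n] · ω_3^(2n) where ω_3 = e^(-2πi/3)
= (0)·ω_3^0 + (-2)·ω_3^2 + (2)·ω_3^4

X[2] = -3.4641i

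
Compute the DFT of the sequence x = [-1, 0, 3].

X[k] = Σ(n=0 to 2) x[n] · ω_3^(nk)
where ω_3 = e^(-2πi/3)

Computing each X[k]:
X[0] = 2
X[1] = -2.5000+2.5981i
X[2] = -2.5000-2.5981i

X = [2, -2.5000+2.5981i, -2.5000-2.5981i]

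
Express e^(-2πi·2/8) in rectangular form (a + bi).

ω_8^2 = e^(-2πi·2/8)
= cos(-2π·2/8) + i·sin(-2π·2/8)
= cos(-4π/8) + i·sin(-4π/8)

ω_8^2 = cos(-4π/8) + i·sin(-4π/8) = -1i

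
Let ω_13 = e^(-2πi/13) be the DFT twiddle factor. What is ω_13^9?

ω_13^9 = e^(-2πi·9/13)
= cos(-2π·9/13) + i·sin(-2π·9/13)
= cos(-18π/13) + i·sin(-18π/13)

ω_13^9 = cos(-18π/13) + i·sin(-18π/13) = -0.3546+0.9350i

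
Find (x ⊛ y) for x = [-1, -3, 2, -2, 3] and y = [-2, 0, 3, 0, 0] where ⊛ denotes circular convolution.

(x ⊛ y)[n] = Σ(m=0 to 4) x[m] · y[(n-m) mod 5]

Computing each output sample:
(x ⊛ y)[0] = -4
(x ⊛ y)[1] = 15
(x ⊛ y)[2] = -7
(x ⊛ y)[3] = -5
(x ⊛ y)[4] = 0

x ⊛ y = [-4, 15, -7, -5, 0]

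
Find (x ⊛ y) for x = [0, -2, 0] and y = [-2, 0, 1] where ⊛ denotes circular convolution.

(x ⊛ y)[n] = Σ(m=0 to 2) x[m] · y[(n-m) mod 3]

Computing each output sample:
(x ⊛ y)[0] = -2
(x ⊛ y)[1] = 4
(x ⊛ y)[2] = 0

x ⊛ y = [-2, 4, 0]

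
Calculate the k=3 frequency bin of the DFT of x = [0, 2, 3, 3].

X[3] = Σ(n=0 to 3) x[n] · ω_4^(3n) where ω_4 = e^(-2πi/4)
= (0)·ω_4^0 + (2)·ω_4^3 + (3)·ω_4^6 + (3)·ω_4^9

X[3] = -3-1i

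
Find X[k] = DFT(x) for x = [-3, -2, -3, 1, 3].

X[k] = Σ(n=0 to 4) x[n] · ω_5^(nk)
where ω_5 = e^(-2πi/5)

Computing each X[k]:
X[0] = -4
X[1] = -1.0729+7.1064i
X[2] = -4.4271-0.8653i
X[3] = -4.4271+0.8653i
X[4] = -1.0729-7.1064i

X = [-4, -1.0729+7.1064i, -4.4271-0.8653i, -4.4271+0.8653i, -1.0729-7.1064i]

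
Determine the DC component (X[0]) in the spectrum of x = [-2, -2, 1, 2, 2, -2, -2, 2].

X[0] = Σ(n=0 to 7) x[n] · ω_8^0 = Σ x[n]
= (-2) + (-2) + (1) + (2) + (2) + (-2) + (-2) + (2)

X[0] = -1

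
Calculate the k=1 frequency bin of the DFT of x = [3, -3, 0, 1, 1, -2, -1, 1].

X[1] = Σ(n=0 to 7) x[n] · ω_8^(1n) where ω_8 = e^(-2πi/8)
= (3)·ω_8^0 + (-3)·ω_8^1 + (0)·ω_8^2 + (1)·ω_8^3 + (1)·ω_8^4 + (-2)·ω_8^5 + (-1)·ω_8^6 + (1)·ω_8^7

X[1] = 1.2929-0.2929i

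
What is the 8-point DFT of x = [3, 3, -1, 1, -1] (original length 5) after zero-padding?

Original 5-point DFT: [5, 3.6180-2.6287i, 1.3820-4.2533i, 1.3820+4.2533i, 3.6180+2.6287i]
Zero-padded 8-point DFT provides frequency interpolation.

DFT_8([x, 0, ...]) = [5, 5.4142-1.8284i, 3-2i, 2.5858-3.8284i, -3, 2.5858+3.8284i, 3+2i, 5.4142+1.8284i]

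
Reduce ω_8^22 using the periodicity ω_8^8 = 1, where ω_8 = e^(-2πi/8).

Since ω_8^8 = 1, powers reduce modulo 8.
22 mod 8 = 6
So ω_8^22 = ω_8^6 = e^(-2πi·6/8)

ω_8^22 = ω_8^6 = 1i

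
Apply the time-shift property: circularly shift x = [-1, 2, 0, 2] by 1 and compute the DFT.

Time shift by 1: X_shifted[k] = ω_4^(1k) · X[k]
Shifted x = [2, -1, 2, 0]

DFT(x[n-1]) = [3, 1i, 5, -1i]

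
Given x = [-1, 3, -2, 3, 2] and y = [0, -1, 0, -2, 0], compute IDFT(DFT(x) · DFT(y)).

(x ⊛ y)[n] = Σ(m=0 to 4) x[m] · y[(n-m) mod 5]

Computing each output sample:
(x ⊛ y)[0] = 2
(x ⊛ y)[1] = -5
(x ⊛ y)[2] = -7
(x ⊛ y)[3] = 4
(x ⊛ y)[4] = -9

x ⊛ y = [2, -5, -7, 4, -9]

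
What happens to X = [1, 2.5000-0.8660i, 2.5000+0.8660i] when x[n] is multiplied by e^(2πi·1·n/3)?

Modulation property: DFT(ω_3^(-1n)·x[n]) = X[(k-1) mod 3], so circularly shift X by 1 positions.

X[k-1] = [2.5000+0.8660i, 1, 2.5000-0.8660i]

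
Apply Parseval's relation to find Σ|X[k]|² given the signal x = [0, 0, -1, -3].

Parseval: Σ|x[n]|² = (1/N)Σ|X[k]|², so Σ|X[k]|² = N·Σ|x[n]|² = 4·10.0000

Σ|X[k]|² = N·Σ|x[n]|² = 4·10.0000 = 40.0000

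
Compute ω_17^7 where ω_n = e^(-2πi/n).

ω_17^7 = e^(-2πi·7/17)
= cos(-2π·7/17) + i·sin(-2π·7/17)
= cos(-14π/17) + i·sin(-14π/17)

ω_17^7 = cos(-14π/17) + i·sin(-14π/17) = -0.8502-0.5264i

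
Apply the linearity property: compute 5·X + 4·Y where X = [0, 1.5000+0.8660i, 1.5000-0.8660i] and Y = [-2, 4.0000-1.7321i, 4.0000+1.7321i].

By linearity: DFT(5x + 4y) = 5·DFT(x) + 4·DFT(y)
= 5·[0, 1.5000+0.8660i, 1.5000-0.8660i] + 4·[-2, 4.0000-1.7321i, 4.0000+1.7321i]

Computing element-wise:
Z[0] = 5·(0) + 4·(-2) = -8
Z[1] = 5·(1.5000+0.8660i) + 4·(4.0000-1.7321i) = 23.5000-2.5984i
Z[2] = 5·(1.5000-0.8660i) + 4·(4.0000+1.7321i) = 23.5000+2.5984i

DFT(5x + 4y) = 5·X + 4·Y = [-8, 23.5000-2.5984i, 23.5000+2.5984i]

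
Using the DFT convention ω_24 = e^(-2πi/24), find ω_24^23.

ω_24^23 = e^(-2πi·23/24)
= cos(-2π·23/24) + i·sin(-2π·23/24)
= cos(-46π/24) + i·sin(-46π/24)

ω_24^23 = cos(-46π/24) + i·sin(-46π/24) = 0.9659+0.2588i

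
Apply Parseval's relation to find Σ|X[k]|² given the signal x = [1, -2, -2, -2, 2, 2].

Parseval: Σ|x[n]|² = (1/N)Σ|X[k]|², so Σ|X[k]|² = N·Σ|x[n]|² = 6·21.0000

Σ|X[k]|² = N·Σ|x[n]|² = 6·21.0000 = 126.0000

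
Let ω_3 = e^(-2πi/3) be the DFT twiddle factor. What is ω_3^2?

ω_3^2 = e^(-2πi·2/3)
= cos(-2π·2/3) + i·sin(-2π·2/3)
= cos(-4π/3) + i·sin(-4π/3)

ω_3^2 = cos(-4π/3) + i·sin(-4π/3) = -0.5000+0.8660i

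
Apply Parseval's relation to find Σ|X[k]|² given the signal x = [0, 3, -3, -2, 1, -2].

Parseval: Σ|x[n]|² = (1/N)Σ|X[k]|², so Σ|X[k]|² = N·Σ|x[n]|² = 6·27.0000

Σ|X[k]|² = N·Σ|x[n]|² = 6·27.0000 = 162.0000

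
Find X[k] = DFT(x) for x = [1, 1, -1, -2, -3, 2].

X[k] = Σ(n=0 to 5) x[n] · ω_6^(nk)
where ω_6 = e^(-2πi/6)

Computing each X[k]:
X[0] = -2
X[1] = 6.5000-0.8660i
X[2] = -0.5000+2.5981i
X[3] = -4
X[4] = -0.5000-2.5981i
X[5] = 6.5000+0.8660i

X = [-2, 6.5000-0.8660i, -0.5000+2.5981i, -4, -0.5000-2.5981i, 6.5000+0.8660i]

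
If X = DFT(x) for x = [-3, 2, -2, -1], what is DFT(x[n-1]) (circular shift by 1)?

Time shift by 1: X_shifted[k] = ω_4^(1k) · X[k]
Shifted x = [-1, -3, 2, -2]

DFT(x[n-1]) = [-4, -3+1i, 6, -3-1i]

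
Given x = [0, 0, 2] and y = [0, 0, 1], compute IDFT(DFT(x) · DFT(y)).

(x ⊛ y)[n] = Σ(m=0 to 2) x[m] · y[(n-m) mod 3]

Computing each output sample:
(x ⊛ y)[0] = 0
(x ⊛ y)[1] = 2
(x ⊛ y)[2] = 0

x ⊛ y = [0, 2, 0]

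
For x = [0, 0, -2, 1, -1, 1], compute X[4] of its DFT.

X[4] = Σ(n=0 to 5) x[n] · ω_6^(4n) where ω_6 = e^(-2πi/6)
= (0)·ω_6^0 + (0)·ω_6^4 + (-2)·ω_6^8 + (1)·ω_6^12 + (-1)·ω_6^16 + (1)·ω_6^20

X[4] = 2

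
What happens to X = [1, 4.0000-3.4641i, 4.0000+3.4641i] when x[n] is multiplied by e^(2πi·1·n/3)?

Modulation property: DFT(ω_3^(-1n)·x[n]) = X[(k-1) mod 3], so circularly shift X by 1 positions.

X[k-1] = [4.0000+3.4641i, 1, 4.0000-3.4641i]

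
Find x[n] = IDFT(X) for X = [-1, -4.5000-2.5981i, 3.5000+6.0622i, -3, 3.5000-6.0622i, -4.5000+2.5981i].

x[n] = (1/6) Σ(k=0 to 5) X[k] · e^(2πikn/6)

Computing each x[n]:
x[0] = -1
x[1] = -2
x[2] = 2
x[3] = 3
x[4] = -3
x[5] = 0

x = [-1, -2, 2, 3, -3, 0]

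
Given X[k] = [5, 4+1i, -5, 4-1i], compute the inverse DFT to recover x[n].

x[n] = (1/4) Σ(k=0 to 3) X[k] · e^(2πikn/4)

Computing each x[n]:
x[0] = 2
x[1] = 2
x[2] = -2
x[3] = 3

x = [2, 2, -2, 3]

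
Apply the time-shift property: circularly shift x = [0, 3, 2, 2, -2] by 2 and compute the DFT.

Time shift by 2: X_shifted[k] = ω_5^(2k) · X[k]
Shifted x = [2, -2, 0, 3, 2]

DFT(x[n-2]) = [5, -0.4271+5.5676i, 2.9271-0.5020i, 2.9271+0.5020i, -0.4271-5.5676i]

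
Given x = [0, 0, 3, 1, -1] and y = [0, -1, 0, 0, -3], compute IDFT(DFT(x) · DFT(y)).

(x ⊛ y)[n] = Σ(m=0 to 4) x[m] · y[(n-m) mod 5]

Computing each output sample:
(x ⊛ y)[0] = 1
(x ⊛ y)[1] = -9
(x ⊛ y)[2] = -3
(x ⊛ y)[3] = 0
(x ⊛ y)[4] = -1

x ⊛ y = [1, -9, -3, 0, -1]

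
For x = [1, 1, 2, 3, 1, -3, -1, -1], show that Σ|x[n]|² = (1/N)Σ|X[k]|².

Time domain:
Σ|x[n]|² = |1|² + |1|² + |2|² + |3|² + |1|² + |-3|² + |-1|² + |-1|² = 27.0000

Frequency domain:
(1/8)Σ|X[k]|² = (1/8)(|3|² + |-8.6569i|² + |1+4i|² + |-2.6569i|² + |3|² + |2.6569i|² + |1-4i|² + |8.6569i|²) = (1/8)·216.0000 = 27.0000

Both sides agree, confirming Parseval's theorem.

Σ|x[n]|² = (1/N)Σ|X[k]|² = 27.0000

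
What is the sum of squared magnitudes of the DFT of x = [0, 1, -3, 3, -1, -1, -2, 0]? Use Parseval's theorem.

Parseval: Σ|x[n]|² = (1/N)Σ|X[k]|², so Σ|X[k]|² = N·Σ|x[n]|² = 8·25.0000

Σ|X[k]|² = N·Σ|x[n]|² = 8·25.0000 = 200.0000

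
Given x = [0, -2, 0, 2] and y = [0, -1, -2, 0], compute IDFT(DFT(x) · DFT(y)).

(x ⊛ y)[n] = Σ(m=0 to 3) x[m] · y[(n-m) mod 4]

Computing each output sample:
(x ⊛ y)[0] = -2
(x ⊛ y)[1] = -4
(x ⊛ y)[2] = 2
(x ⊛ y)[3] = 4

x ⊛ y = [-2, -4, 2, 4]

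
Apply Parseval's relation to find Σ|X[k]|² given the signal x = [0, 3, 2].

Parseval: Σ|x[n]|² = (1/N)Σ|X[k]|², so Σ|X[k]|² = N·Σ|x[n]|² = 3·13.0000

Σ|X[k]|² = N·Σ|x[n]|² = 3·13.0000 = 39.0000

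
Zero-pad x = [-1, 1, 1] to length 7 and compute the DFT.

Original 3-point DFT: [1, -2, -2]
Zero-padded 7-point DFT provides frequency interpolation.

DFT_7([x, 0, ...]) = [1, -0.5990-1.7568i, -2.1235-0.5410i, -1.2775+0.3479i, -1.2775-0.3479i, -2.1235+0.5410i, -0.5990+1.7568i]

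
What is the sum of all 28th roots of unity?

Sum of all nth roots of unity equals 0 for n > 1 (geometric series with r ≠ 1).

0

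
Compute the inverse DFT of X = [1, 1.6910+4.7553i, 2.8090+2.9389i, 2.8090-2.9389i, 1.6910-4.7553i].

x[n] = (1/5) Σ(k=0 to 4) X[k] · e^(2πikn/5)

Computing each x[n]:
x[0] = 2
x[1] = -3
x[2] = 0
x[3] = 0
x[4] = 2

x = [2, -3, 0, 0, 2]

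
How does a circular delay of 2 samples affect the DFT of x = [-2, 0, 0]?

Time shift by 2: X_shifted[k] = ω_3^(2k) · X[k]
Shifted x = [0, 0, -2]

DFT(x[n-2]) = [-2, 1.0000-1.7321i, 1.0000+1.7321i]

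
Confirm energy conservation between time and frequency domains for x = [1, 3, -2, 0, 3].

Time domain:
Σ|x[n]|² = |1|² + |3|² + |-2|² + |0|² + |3|² = 23.0000

Frequency domain:
(1/5)Σ|X[k]|² = (1/5)(|5|² + |4.4721+1.1756i|² + |-4.4721-1.9021i|² + |-4.4721+1.9021i|² + |4.4721-1.1756i|²) = (1/5)·115.0000 = 23.0000

Both sides agree, confirming Parseval's theorem.

Σ|x[n]|² = (1/N)Σ|X[k]|² = 23.0000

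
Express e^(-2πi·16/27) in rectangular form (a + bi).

ω_27^16 = e^(-2πi·16/27)
= cos(-2π·16/27) + i·sin(-2π·16/27)
= cos(-32π/27) + i·sin(-32π/27)

ω_27^16 = cos(-32π/27) + i·sin(-32π/27) = -0.8355+0.5495i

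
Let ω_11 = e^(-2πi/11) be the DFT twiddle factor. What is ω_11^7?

ω_11^7 = e^(-2πi·7/11)
= cos(-2π·7/11) + i·sin(-2π·7/11)
= cos(-14π/11) + i·sin(-14π/11)

ω_11^7 = cos(-14π/11) + i·sin(-14π/11) = -0.6549+0.7557i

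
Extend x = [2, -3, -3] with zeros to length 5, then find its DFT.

Original 3-point DFT: [-4, 5, 5]
Zero-padded 5-point DFT provides frequency interpolation.

DFT_5([x, 0, ...]) = [-4, 3.5000+4.6165i, 3.5000-1.0898i, 3.5000+1.0898i, 3.5000-4.6165i]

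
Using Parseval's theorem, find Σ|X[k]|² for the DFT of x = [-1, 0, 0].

Parseval: Σ|x[n]|² = (1/N)Σ|X[k]|², so Σ|X[k]|² = N·Σ|x[n]|² = 3·1.0000

Σ|X[k]|² = N·Σ|x[n]|² = 3·1.0000 = 3.0000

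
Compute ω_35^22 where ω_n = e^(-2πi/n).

ω_35^22 = e^(-2πi·22/35)
= cos(-2π·22/35) + i·sin(-2π·22/35)
= cos(-44π/35) + i·sin(-44π/35)

ω_35^22 = cos(-44π/35) + i·sin(-44π/35) = -0.6911+0.7228i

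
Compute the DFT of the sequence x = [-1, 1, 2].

X[k] = Σ(n=0 to 2) x[n] · ω_3^(nk)
where ω_3 = e^(-2πi/3)

Computing each X[k]:
X[0] = 2
X[1] = -2.5000+0.8660i
X[2] = -2.5000-0.8660i

X = [2, -2.5000+0.8660i, -2.5000-0.8660i]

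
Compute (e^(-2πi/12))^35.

Since ω_12^12 = 1, powers reduce modulo 12.
35 mod 12 = 11
So ω_12^35 = ω_12^11 = e^(-2πi·11/12)

ω_12^35 = ω_12^11 = 0.8660+0.5000i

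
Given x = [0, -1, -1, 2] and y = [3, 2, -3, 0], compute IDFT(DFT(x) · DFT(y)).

(x ⊛ y)[n] = Σ(m=0 to 3) x[m] · y[(n-m) mod 4]

Computing each output sample:
(x ⊛ y)[0] = 7
(x ⊛ y)[1] = -9
(x ⊛ y)[2] = -5
(x ⊛ y)[3] = 7

x ⊛ y = [7, -9, -5, 7]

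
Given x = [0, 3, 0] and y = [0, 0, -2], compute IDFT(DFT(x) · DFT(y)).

(x ⊛ y)[n] = Σ(m=0 to 2) x[m] · y[(n-m) mod 3]

Computing each output sample:
(x ⊛ y)[0] = -6
(x ⊛ y)[1] = 0
(x ⊛ y)[2] = 0

x ⊛ y = [-6, 0, 0]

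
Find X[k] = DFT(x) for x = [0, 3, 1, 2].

X[k] = Σ(n=0 to 3) x[n] · ω_4^(nk)
where ω_4 = e^(-2πi/4)

Computing each X[k]:
X[0] = 6
X[1] = -1-1i
X[2] = -4
X[3] = -1+1i

X = [6, -1-1i, -4, -1+1i]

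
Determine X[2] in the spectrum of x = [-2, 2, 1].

X[2] = Σ(n=0 to 2) x[n] · ω_3^(2n) where ω_3 = e^(-2πi/3)
= (-2)·ω_3^0 + (2)·ω_3^2 + (1)·ω_3^4

X[2] = -3.5000+0.8660i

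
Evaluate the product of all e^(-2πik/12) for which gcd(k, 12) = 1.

The primitive 12th roots of unity are ω_12^k for k coprime to 12: k ∈ {1, 5, 7, 11}
Their product equals the constant term of the cyclotomic polynomial Φ_12(x) up to sign.
For n ≥ 3, the product of all primitive nth roots of unity is 1. (For n=1 it is 1; for n=2 it is -1.)

1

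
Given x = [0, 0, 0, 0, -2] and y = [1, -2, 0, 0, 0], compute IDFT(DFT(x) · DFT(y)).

(x ⊛ y)[n] = Σ(m=0 to 4) x[m] · y[(n-m) mod 5]

Computing each output sample:
(x ⊛ y)[0] = 4
(x ⊛ y)[1] = 0
(x ⊛ y)[2] = 0
(x ⊛ y)[3] = 0
(x ⊛ y)[4] = -2

x ⊛ y = [4, 0, 0, 0, -2]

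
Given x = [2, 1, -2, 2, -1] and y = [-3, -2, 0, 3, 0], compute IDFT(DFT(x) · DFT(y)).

(x ⊛ y)[n] = Σ(m=0 to 4) x[m] · y[(n-m) mod 5]

Computing each output sample:
(x ⊛ y)[0] = -10
(x ⊛ y)[1] = -1
(x ⊛ y)[2] = 1
(x ⊛ y)[3] = 4
(x ⊛ y)[4] = 2

x ⊛ y = [-10, -1, 1, 4, 2]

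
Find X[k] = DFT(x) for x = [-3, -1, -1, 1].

X[k] = Σ(n=0 to 3) x[n] · ω_4^(nk)
where ω_4 = e^(-2πi/4)

Computing each X[k]:
X[0] = -4
X[1] = -2+2i
X[2] = -4
X[3] = -2-2i

X = [-4, -2+2i, -4, -2-2i]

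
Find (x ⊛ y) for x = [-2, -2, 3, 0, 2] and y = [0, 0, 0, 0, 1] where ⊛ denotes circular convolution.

(x ⊛ y)[n] = Σ(m=0 to 4) x[m] · y[(n-m) mod 5]

Computing each output sample:
(x ⊛ y)[0] = -2
(x ⊛ y)[1] = 3
(x ⊛ y)[2] = 0
(x ⊛ y)[3] = 2
(x ⊛ y)[4] = -2

x ⊛ y = [-2, 3, 0, 2, -2]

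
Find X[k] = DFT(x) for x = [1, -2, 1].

X[k] = Σ(n=0 to 2) x[n] · ω_3^(nk)
where ω_3 = e^(-2πi/3)

Computing each X[k]:
X[0] = 0
X[1] = 1.5000+2.5981i
X[2] = 1.5000-2.5981i

X = [0, 1.5000+2.5981i, 1.5000-2.5981i]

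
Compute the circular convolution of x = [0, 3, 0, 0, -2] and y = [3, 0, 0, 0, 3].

(x ⊛ y)[n] = Σ(m=0 to 4) x[m] · y[(n-m) mod 5]

Computing each output sample:
(x ⊛ y)[0] = 9
(x ⊛ y)[1] = 9
(x ⊛ y)[2] = 0
(x ⊛ y)[3] = -6
(x ⊛ y)[4] = -6

x ⊛ y = [9, 9, 0, -6, -6]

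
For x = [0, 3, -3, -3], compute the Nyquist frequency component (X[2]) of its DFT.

X[2] = Σ(n=0 to 3) x[n] · ω_4^(2n) where ω_4 = e^(-2πi/4)
= (0)·ω_4^0 + (3)·ω_4^2 + (-3)·ω_4^4 + (-3)·ω_4^6

X[2] = -3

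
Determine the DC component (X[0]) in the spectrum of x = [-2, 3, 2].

X[0] = Σ(n=0 to 2) x[n] · ω_3^0 = Σ x[n]
= (-2) + (3) + (2)

X[0] = 3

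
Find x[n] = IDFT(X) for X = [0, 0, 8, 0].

x[n] = (1/4) Σ(k=0 to 3) X[k] · e^(2πikn/4)

Computing each x[n]:
x[0] = 2
x[1] = -2
x[2] = 2
x[3] = -2

x = [2, -2, 2, -2]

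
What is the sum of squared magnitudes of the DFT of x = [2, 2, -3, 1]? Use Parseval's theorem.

Parseval: Σ|x[n]|² = (1/N)Σ|X[k]|², so Σ|X[k]|² = N·Σ|x[n]|² = 4·18.0000

Σ|X[k]|² = N·Σ|x[n]|² = 4·18.0000 = 72.0000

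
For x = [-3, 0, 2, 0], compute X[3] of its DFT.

X[3] = Σ(n=0 to 3) x[n] · ω_4^(3n) where ω_4 = e^(-2πi/4)
= (-3)·ω_4^0 + (0)·ω_4^3 + (2)·ω_4^6 + (0)·ω_4^9

X[3] = -5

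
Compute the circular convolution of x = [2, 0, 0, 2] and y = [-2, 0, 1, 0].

(x ⊛ y)[n] = Σ(m=0 to 3) x[m] · y[(n-m) mod 4]

Computing each output sample:
(x ⊛ y)[0] = -4
(x ⊛ y)[1] = 2
(x ⊛ y)[2] = 2
(x ⊛ y)[3] = -4

x ⊛ y = [-4, 2, 2, -4]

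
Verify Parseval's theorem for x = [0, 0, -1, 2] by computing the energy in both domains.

Time domain:
Σ|x[n]|² = |0|² + |0|² + |-1|² + |2|² = 5.0000

Frequency domain:
(1/4)Σ|X[k]|² = (1/4)(|1|² + |1+2i|² + |-3|² + |1-2i|²) = (1/4)·20.0000 = 5.0000

Both sides agree, confirming Parseval's theorem.

Σ|x[n]|² = (1/N)Σ|X[k]|² = 5.0000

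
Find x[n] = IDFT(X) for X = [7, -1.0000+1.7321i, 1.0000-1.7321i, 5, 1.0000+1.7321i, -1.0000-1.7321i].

x[n] = (1/6) Σ(k=0 to 5) X[k] · e^(2πikn/6)

Computing each x[n]:
x[0] = 2
x[1] = 0
x[2] = 1
x[3] = 1
x[4] = 3
x[5] = 0

x = [2, 0, 1, 1, 3, 0]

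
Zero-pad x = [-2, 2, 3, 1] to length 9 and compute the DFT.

Original 4-point DFT: [4, -5-1i, -2, -5+1i]
Zero-padded 9-point DFT provides frequency interpolation.

DFT_9([x, 0, ...]) = [4, -0.4470-5.1060i, -4.9718-2.1297i, -3.5000+0.8660i, -2.0813+0.3783i, -2.0813-0.3783i, -3.5000-0.8660i, -4.9718+2.1297i, -0.4470+5.1060i]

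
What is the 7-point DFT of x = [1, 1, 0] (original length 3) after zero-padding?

Original 3-point DFT: [2, 0.5000-0.8660i, 0.5000+0.8660i]
Zero-padded 7-point DFT provides frequency interpolation.

DFT_7([x, 0, ...]) = [2, 1.6235-0.7818i, 0.7775-0.9749i, 0.0990-0.4339i, 0.0990+0.4339i, 0.7775+0.9749i, 1.6235+0.7818i]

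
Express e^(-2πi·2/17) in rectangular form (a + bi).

ω_17^2 = e^(-2πi·2/17)
= cos(-2π·2/17) + i·sin(-2π·2/17)
= cos(-4π/17) + i·sin(-4π/17)

ω_17^2 = cos(-4π/17) + i·sin(-4π/17) = 0.7390-0.6737i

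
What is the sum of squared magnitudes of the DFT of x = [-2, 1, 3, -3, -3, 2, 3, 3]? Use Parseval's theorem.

Parseval: Σ|x[n]|² = (1/N)Σ|X[k]|², so Σ|X[k]|² = N·Σ|x[n]|² = 8·54.0000

Σ|X[k]|² = N·Σ|x[n]|² = 8·54.0000 = 432.0000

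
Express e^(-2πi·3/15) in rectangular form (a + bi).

ω_15^3 = e^(-2πi·3/15)
= cos(-2π·3/15) + i·sin(-2π·3/15)
= cos(-6π/15) + i·sin(-6π/15)

ω_15^3 = cos(-6π/15) + i·sin(-6π/15) = 0.3090-0.9511i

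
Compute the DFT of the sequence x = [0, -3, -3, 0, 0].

X[k] = Σ(n=0 to 4) x[n] · ω_5^(nk)
where ω_5 = e^(-2πi/5)

Computing each X[k]:
X[0] = -6
X[1] = 1.5000+4.6165i
X[2] = 1.5000-1.0898i
X[3] = 1.5000+1.0898i
X[4] = 1.5000-4.6165i

X = [-6, 1.5000+4.6165i, 1.5000-1.0898i, 1.5000+1.0898i, 1.5000-4.6165i]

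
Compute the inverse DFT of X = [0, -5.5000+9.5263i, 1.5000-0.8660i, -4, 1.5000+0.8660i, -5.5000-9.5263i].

x[n] = (1/6) Σ(k=0 to 5) X[k] · e^(2πikn/6)

Computing each x[n]:
x[0] = -2
x[1] = -3
x[2] = -3
x[3] = 3
x[4] = 3
x[5] = 2

x = [-2, -3, -3, 3, 3, 2]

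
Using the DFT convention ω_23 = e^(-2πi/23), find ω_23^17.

ω_23^17 = e^(-2πi·17/23)
= cos(-2π·17/23) + i·sin(-2π·17/23)
= cos(-34π/23) + i·sin(-34π/23)

ω_23^17 = cos(-34π/23) + i·sin(-34π/23) = -0.0682+0.9977i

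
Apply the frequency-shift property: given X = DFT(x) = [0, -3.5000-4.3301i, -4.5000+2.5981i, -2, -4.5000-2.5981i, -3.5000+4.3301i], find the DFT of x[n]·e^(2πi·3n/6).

Modulation property: DFT(ω_6^(-3n)·x[n]) = X[(k-3) mod 6], so circularly shift X by 3 positions.

X[k-3] = [-2, -4.5000-2.5981i, -3.5000+4.3301i, 0, -3.5000-4.3301i, -4.5000+2.5981i]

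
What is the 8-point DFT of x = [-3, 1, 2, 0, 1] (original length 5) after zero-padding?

Original 5-point DFT: [1, -4.0000-1.1756i, -4.0000+1.9021i, -4.0000-1.9021i, -4.0000+1.1756i]
Zero-padded 8-point DFT provides frequency interpolation.

DFT_8([x, 0, ...]) = [1, -3.2929-2.7071i, -4-1i, -4.7071+1.2929i, -1, -4.7071-1.2929i, -4+1i, -3.2929+2.7071i]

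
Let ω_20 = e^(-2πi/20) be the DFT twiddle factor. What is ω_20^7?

ω_20^7 = e^(-2πi·7/20)
= cos(-2π·7/20) + i·sin(-2π·7/20)
= cos(-14π/20) + i·sin(-14π/20)

ω_20^7 = cos(-14π/20) + i·sin(-14π/20) = -0.5878-0.8090i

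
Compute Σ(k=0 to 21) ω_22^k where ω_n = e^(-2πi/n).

Sum of all nth roots of unity equals 0 for n > 1 (geometric series with r ≠ 1).

0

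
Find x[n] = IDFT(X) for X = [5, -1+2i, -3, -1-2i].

x[n] = (1/4) Σ(k=0 to 3) X[k] · e^(2πikn/4)

Computing each x[n]:
x[0] = 0
x[1] = 1
x[2] = 1
x[3] = 3

x = [0, 1, 1, 3]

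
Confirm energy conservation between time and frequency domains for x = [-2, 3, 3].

Time domain:
Σ|x[n]|² = |-2|² + |3|² + |3|² = 22.0000

Frequency domain:
(1/3)Σ|X[k]|² = (1/3)(|4|² + |-5|² + |-5|²) = (1/3)·66.0000 = 22.0000

Both sides agree, confirming Parseval's theorem.

Σ|x[n]|² = (1/N)Σ|X[k]|² = 22.0000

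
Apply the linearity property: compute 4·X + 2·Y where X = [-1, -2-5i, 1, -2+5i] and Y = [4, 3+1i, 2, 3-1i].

By linearity: DFT(4x + 2y) = 4·DFT(x) + 2·DFT(y)
= 4·[-1, -2-5i, 1, -2+5i] + 2·[4, 3+1i, 2, 3-1i]

Computing element-wise:
Z[0] = 4·(-1) + 2·(4) = 4
Z[1] = 4·(-2-5i) + 2·(3+1i) = -2-18i
Z[2] = 4·(1) + 2·(2) = 8
Z[3] = 4·(-2+5i) + 2·(3-1i) = -2+18i

DFT(4x + 2y) = 4·X + 2·Y = [4, -2-18i, 8, -2+18i]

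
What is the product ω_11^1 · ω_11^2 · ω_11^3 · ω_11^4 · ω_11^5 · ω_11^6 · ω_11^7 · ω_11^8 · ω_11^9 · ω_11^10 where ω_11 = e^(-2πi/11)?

The primitive 11th roots of unity are ω_11^k for k coprime to 11: k ∈ {1, 2, 3, 4, 5, 6, 7, 8, 9, 10}
Their product equals the constant term of the cyclotomic polynomial Φ_11(x) up to sign.
For n ≥ 3, the product of all primitive nth roots of unity is 1. (For n=1 it is 1; for n=2 it is -1.)

1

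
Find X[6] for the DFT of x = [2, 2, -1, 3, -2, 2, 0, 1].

X[6] = Σ(n=0 to 7) x[n] · ω_8^(6n) where ω_8 = e^(-2πi/8)
= (2)·ω_8^0 + (2)·ω_8^6 + (-1)·ω_8^12 + (3)·ω_8^18 + (-2)·ω_8^24 + (2)·ω_8^30 + (0)·ω_8^36 + (1)·ω_8^42

X[6] = 1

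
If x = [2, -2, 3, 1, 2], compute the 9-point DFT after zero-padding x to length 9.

Original 5-point DFT: [6, -1.2361+2.6287i, 3.2361+4.2533i, 3.2361-4.2533i, -1.2361-2.6287i]
Zero-padded 9-point DFT provides frequency interpolation.

DFT_9([x, 0, ...]) = [6, -1.3905-3.2189i, -0.1343+3.0952i, 1.5000+2.5981i, 6.0248+3.7160i, 6.0248-3.7160i, 1.5000-2.5981i, -0.1343-3.0952i, -1.3905+3.2189i]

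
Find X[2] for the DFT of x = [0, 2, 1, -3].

X[2] = Σ(n=0 to 3) x[n] · ω_4^(2n) where ω_4 = e^(-2πi/4)
= (0)·ω_4^0 + (2)·ω_4^2 + (1)·ω_4^4 + (-3)·ω_4^6

X[2] = 2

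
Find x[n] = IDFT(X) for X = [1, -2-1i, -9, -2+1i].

x[n] = (1/4) Σ(k=0 to 3) X[k] · e^(2πikn/4)

Computing each x[n]:
x[0] = -3
x[1] = 3
x[2] = -1
x[3] = 2

x = [-3, 3, -1, 2]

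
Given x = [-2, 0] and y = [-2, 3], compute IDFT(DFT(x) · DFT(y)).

(x ⊛ y)[n] = Σ(m=0 to 1) x[m] · y[(n-m) mod 2]

Computing each output sample:
(x ⊛ y)[0] = 4
(x ⊛ y)[1] = -6

x ⊛ y = [4, -6]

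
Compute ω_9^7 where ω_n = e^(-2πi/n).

ω_9^7 = e^(-2πi·7/9)
= cos(-2π·7/9) + i·sin(-2π·7/9)
= cos(-14π/9) + i·sin(-14π/9)

ω_9^7 = cos(-14π/9) + i·sin(-14π/9) = 0.1736+0.9848i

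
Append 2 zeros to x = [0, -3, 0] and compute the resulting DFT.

Original 3-point DFT: [-3, 1.5000+2.5981i, 1.5000-2.5981i]
Zero-padded 5-point DFT provides frequency interpolation.

DFT_5([x, 0, ...]) = [-3, -0.9271+2.8532i, 2.4271+1.7634i, 2.4271-1.7634i, -0.9271-2.8532i]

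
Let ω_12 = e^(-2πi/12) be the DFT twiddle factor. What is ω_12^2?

ω_12^2 = e^(-2πi·2/12)
= cos(-2π·2/12) + i·sin(-2π·2/12)
= cos(-4π/12) + i·sin(-4π/12)

ω_12^2 = cos(-4π/12) + i·sin(-4π/12) = 0.5000-0.8660i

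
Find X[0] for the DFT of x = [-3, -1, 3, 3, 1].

X[0] = Σ(n=0 to 4) x[n] · ω_5^0 = Σ x[n]
= (-3) + (-1) + (3) + (3) + (1)

X[0] = 3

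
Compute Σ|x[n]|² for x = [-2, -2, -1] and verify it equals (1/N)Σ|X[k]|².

Time domain:
Σ|x[n]|² = |-2|² + |-2|² + |-1|² = 9.0000

Frequency domain:
(1/3)Σ|X[k]|² = (1/3)(|-5|² + |-0.5000+0.8660i|² + |-0.5000-0.8660i|²) = (1/3)·27.0000 = 9.0000

Both sides agree, confirming Parseval's theorem.

Σ|x[n]|² = (1/N)Σ|X[k]|² = 9.0000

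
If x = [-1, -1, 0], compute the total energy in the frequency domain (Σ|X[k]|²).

Parseval: Σ|x[n]|² = (1/N)Σ|X[k]|², so Σ|X[k]|² = N·Σ|x[n]|² = 3·2.0000

Σ|X[k]|² = N·Σ|x[n]|² = 3·2.0000 = 6.0000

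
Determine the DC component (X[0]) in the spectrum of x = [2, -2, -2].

X[0] = Σ(n=0 to 2) x[n] · ω_3^0 = Σ x[n]
= (2) + (-2) + (-2)

X[0] = -2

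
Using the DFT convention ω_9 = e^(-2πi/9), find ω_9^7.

ω_9^7 = e^(-2πi·7/9)
= cos(-2π·7/9) + i·sin(-2π·7/9)
= cos(-14π/9) + i·sin(-14π/9)

ω_9^7 = cos(-14π/9) + i·sin(-14π/9) = 0.1736+0.9848i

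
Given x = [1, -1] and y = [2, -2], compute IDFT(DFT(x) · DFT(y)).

(x ⊛ y)[n] = Σ(m=0 to 1) x[m] · y[(n-m) mod 2]

Computing each output sample:
(x ⊛ y)[0] = 4
(x ⊛ y)[1] = -4

x ⊛ y = [4, -4]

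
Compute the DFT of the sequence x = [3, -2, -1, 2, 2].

X[k] = Σ(n=0 to 4) x[n] · ω_5^(nk)
where ω_5 = e^(-2πi/5)

Computing each X[k]:
X[0] = 4
X[1] = 2.1910+5.5676i
X[2] = 3.3090-0.5020i
X[3] = 3.3090+0.5020i
X[4] = 2.1910-5.5676i

X = [4, 2.1910+5.5676i, 3.3090-0.5020i, 3.3090+0.5020i, 2.1910-5.5676i]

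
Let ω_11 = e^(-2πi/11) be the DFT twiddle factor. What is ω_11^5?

ω_11^5 = e^(-2πi·5/11)
= cos(-2π·5/11) + i·sin(-2π·5/11)
= cos(-10π/11) + i·sin(-10π/11)

ω_11^5 = cos(-10π/11) + i·sin(-10π/11) = -0.9595-0.2817i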